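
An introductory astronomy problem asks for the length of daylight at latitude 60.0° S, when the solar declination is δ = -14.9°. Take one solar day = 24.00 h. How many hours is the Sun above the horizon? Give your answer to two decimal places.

15.66 h

cos H₀ = −tan φ · tan δ = −tan(-60.0°) × tan(-14.900°) = -0.4609, so H₀ = 2.0498 rad = 117.44°.
Daylight = 2H₀/(2π) × 24.00 h = (2.0498/π) × 24.00 = 15.66 h.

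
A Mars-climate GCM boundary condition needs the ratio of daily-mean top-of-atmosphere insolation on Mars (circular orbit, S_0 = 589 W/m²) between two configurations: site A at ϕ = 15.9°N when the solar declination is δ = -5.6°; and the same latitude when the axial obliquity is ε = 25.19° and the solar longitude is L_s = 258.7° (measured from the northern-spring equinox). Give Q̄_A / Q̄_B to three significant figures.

Q̄_A / Q̄_B ≈ 1.30

— Configuration A (ϕ=+15.9°):
cos h₀ = −tan(+15.9°) tan(-5.600°) = 0.0279, h₀ = 1.5429 rad.
Bracket: h₀ sin ϕ sin δ + cos ϕ cos δ sin h₀ = 1.5429×0.27396×-0.09758 + 0.96174×0.99523×0.99961 = -0.041246 + 0.956779 = 0.915533.
Q̄ = (S_0/π) × [bracket] = (589/π) × 0.915533 = 171.65 W/m².
— Configuration B (ϕ=+15.9°):
Solar declination: sin δ = sin ε · sin L_s = sin 25.19° × sin 258.7° = -0.41737, so δ = -24.669°.
cos h₀ = −tan(+15.9°) tan(-24.669°) = 0.1308, h₀ = 1.4396 rad.
Bracket: h₀ sin ϕ sin δ + cos ϕ cos δ sin h₀ = 1.4396×0.27396×-0.41737 + 0.96174×0.90874×0.99140 = -0.164608 + 0.866455 = 0.701847.
Q̄ = (S_0/π) × [bracket] = (589/π) × 0.701847 = 131.59 W/m².
Ratio Q̄_A / Q̄_B = 171.65 / 131.59 = 1.304.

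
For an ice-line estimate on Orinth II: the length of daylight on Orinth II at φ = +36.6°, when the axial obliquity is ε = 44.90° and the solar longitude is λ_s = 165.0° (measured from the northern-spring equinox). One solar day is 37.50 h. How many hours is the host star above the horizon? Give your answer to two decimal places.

Solar declination: sin δ = sin ε · sin λ_s = sin 44.90° × sin 165.0° = 0.18269, so δ = +10.527°.
cos H₀ = −tan φ · tan δ = −tan(+36.6°) × tan(+10.527°) = -0.1380, so H₀ = 1.7092 rad = 97.93°.
Daylight = 2H₀/(2π) × 37.50 h = (1.7092/π) × 37.50 = 20.40 h.

20.40 h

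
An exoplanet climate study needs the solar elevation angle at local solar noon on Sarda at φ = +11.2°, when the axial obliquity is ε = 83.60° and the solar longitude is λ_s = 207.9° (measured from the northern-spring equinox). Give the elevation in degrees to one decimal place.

Solar declination: sin δ = sin ε · sin λ_s = sin 83.60° × sin 207.9° = -0.46501, so δ = -27.711°.
At local noon the hour angle is zero, so the zenith angle equals |φ − δ| = |+11.2° − (-27.711°)| = 38.911°.
Elevation = 90° − 38.911° = 51.1°.

51.1°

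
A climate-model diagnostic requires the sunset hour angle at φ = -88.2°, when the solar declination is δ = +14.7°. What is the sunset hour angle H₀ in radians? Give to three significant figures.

H₀ = 0.00 rad

cos H₀ = −tan φ · tan δ = 8.3480 ≥ 1, so the Sun never rises (polar night) and H₀ = 0.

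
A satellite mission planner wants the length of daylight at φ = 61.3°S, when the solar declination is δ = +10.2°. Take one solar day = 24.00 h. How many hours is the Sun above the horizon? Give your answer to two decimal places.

9.44 h

cos H₀ = −tan φ · tan δ = −tan(-61.3°) × tan(+10.200°) = 0.3286, so H₀ = 1.2359 rad = 70.81°.
Daylight = 2H₀/(2π) × 24.00 h = (1.2359/π) × 24.00 = 9.44 h.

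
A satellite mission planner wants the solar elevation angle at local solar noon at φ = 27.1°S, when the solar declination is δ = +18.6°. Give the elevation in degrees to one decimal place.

44.3°

At local noon the hour angle is zero, so the zenith angle equals |φ − δ| = |-27.1° − (+18.600°)| = 45.700°.
Elevation = 90° − 45.700° = 44.3°.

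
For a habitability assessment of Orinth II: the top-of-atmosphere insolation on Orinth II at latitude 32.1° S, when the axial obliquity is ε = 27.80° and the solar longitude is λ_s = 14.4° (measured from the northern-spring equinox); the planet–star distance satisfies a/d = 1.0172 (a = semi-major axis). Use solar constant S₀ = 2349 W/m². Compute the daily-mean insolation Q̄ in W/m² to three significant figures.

Solar declination: sin δ = sin ε · sin λ_s = sin 27.80° × sin 14.4° = 0.11599, so δ = +6.660°.
cos H₀ = −tan(-32.1°) tan(+6.660°) = 0.0733, H₀ = 1.4975 rad.
Bracket: H₀ sin φ sin δ + cos φ cos δ sin H₀ = 1.4975×-0.53140×0.11599 + 0.84712×0.99325×0.99731 = -0.092302 + 0.839139 = 0.746837.
Inverse-square distance factor (a/d)² = 1.0172² = 1.034696.
Q̄ = (S₀/π) × 1.034696 × [bracket] = (2349/π) × 1.034696 × 0.746837 = 577.8 W/m².

Q̄ ≈ 578 W/m²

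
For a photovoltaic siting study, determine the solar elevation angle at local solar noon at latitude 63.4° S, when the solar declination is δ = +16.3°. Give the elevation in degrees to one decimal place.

10.3°

At local noon the hour angle is zero, so the zenith angle equals |ϕ − δ| = |-63.4° − (+16.300°)| = 79.700°.
Elevation = 90° − 79.700° = 10.3°.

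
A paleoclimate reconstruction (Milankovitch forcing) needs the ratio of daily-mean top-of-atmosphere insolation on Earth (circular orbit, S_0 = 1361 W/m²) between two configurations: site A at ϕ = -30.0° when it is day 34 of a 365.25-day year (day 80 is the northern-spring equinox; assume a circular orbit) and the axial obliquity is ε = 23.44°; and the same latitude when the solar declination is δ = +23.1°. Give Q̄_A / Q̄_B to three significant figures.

Q̄_A / Q̄_B ≈ 2.08

— Configuration A (ϕ=-30.0°):
Solar longitude: L_s = 360° × (34 − 80)/365.25 = -45.339°, i.e. -45.339° + 360° = 314.661°.
sin δ = sin 23.44° × sin 314.661° = -0.28294, so δ = -16.436°.
cos h₀ = −tan(-30.0°) tan(-16.436°) = -0.1703, h₀ = 1.7419 rad.
Bracket: h₀ sin ϕ sin δ + cos ϕ cos δ sin h₀ = 1.7419×-0.50000×-0.28294 + 0.86603×0.95914×0.98539 = 0.246427 + 0.818508 = 1.064935.
Q̄ = (S_0/π) × [bracket] = (1361/π) × 1.064935 = 461.35 W/m².
— Configuration B (ϕ=-30.0°):
cos h₀ = −tan(-30.0°) tan(+23.100°) = 0.2463, h₀ = 1.3220 rad.
Bracket: h₀ sin ϕ sin δ + cos ϕ cos δ sin h₀ = 1.3220×-0.50000×0.39234 + 0.86603×0.91982×0.96920 = -0.259337 + 0.772057 = 0.512720.
Q̄ = (S_0/π) × [bracket] = (1361/π) × 0.512720 = 222.12 W/m².
Ratio Q̄_A / Q̄_B = 461.35 / 222.12 = 2.077.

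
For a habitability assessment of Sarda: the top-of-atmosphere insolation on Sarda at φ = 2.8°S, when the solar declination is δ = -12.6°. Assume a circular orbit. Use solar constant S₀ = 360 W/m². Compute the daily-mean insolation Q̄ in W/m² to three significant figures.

Q̄ ≈ 114 W/m²

cos H₀ = −tan(-2.8°) tan(-12.600°) = -0.0109, H₀ = 1.5817 rad.
Bracket: H₀ sin φ sin δ + cos φ cos δ sin H₀ = 1.5817×-0.04885×-0.21814 + 0.99881×0.97592×0.99994 = 0.016855 + 0.974700 = 0.991555.
Q̄ = (S₀/π) × [bracket] = (360/π) × 0.991555 = 113.6 W/m².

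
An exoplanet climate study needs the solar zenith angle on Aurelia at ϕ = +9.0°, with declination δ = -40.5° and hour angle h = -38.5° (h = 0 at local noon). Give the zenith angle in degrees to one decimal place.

θ_z = 60.9°

cos θ_z = sin ϕ sin δ + cos ϕ cos δ cos h = -0.101596 + 0.587773 = 0.486177.
θ_z = arccos(0.486177) = 60.9°.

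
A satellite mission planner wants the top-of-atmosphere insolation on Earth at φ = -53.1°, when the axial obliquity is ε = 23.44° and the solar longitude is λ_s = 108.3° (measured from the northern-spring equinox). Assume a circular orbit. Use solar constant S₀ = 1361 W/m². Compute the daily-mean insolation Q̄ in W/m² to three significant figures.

Solar declination: sin δ = sin ε · sin λ_s = sin 23.44° × sin 108.3° = 0.37767, so δ = +22.189°.
cos H₀ = −tan(-53.1°) tan(+22.189°) = 0.5432, H₀ = 0.9965 rad.
Bracket: H₀ sin φ sin δ + cos φ cos δ sin H₀ = 0.9965×-0.79968×0.37767 + 0.60042×0.92594×0.83958 = -0.300958 + 0.466767 = 0.165809.
Q̄ = (S₀/π) × [bracket] = (1361/π) × 0.165809 = 71.83 W/m².

Q̄ ≈ 71.8 W/m²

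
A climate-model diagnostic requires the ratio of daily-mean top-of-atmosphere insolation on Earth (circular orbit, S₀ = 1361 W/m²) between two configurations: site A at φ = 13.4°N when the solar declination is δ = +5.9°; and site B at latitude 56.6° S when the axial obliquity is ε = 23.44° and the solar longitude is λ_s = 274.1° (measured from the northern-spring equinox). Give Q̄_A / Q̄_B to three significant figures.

Q̄_A / Q̄_B ≈ 0.883

— Configuration A (φ=+13.4°):
cos H₀ = −tan(+13.4°) tan(+5.900°) = -0.0246, H₀ = 1.5954 rad.
Bracket: H₀ sin φ sin δ + cos φ cos δ sin H₀ = 1.5954×0.23175×0.10279 + 0.97278×0.99470×0.99970 = 0.038005 + 0.967334 = 1.005339.
Q̄ = (S₀/π) × [bracket] = (1361/π) × 1.005339 = 435.53 W/m².
— Configuration B (φ=-56.6°):
Solar declination: sin δ = sin ε · sin λ_s = sin 23.44° × sin 274.1° = -0.39677, so δ = -23.376°.
cos H₀ = −tan(-56.6°) tan(-23.376°) = -0.6555, H₀ = 2.2857 rad.
Bracket: H₀ sin φ sin δ + cos φ cos δ sin H₀ = 2.2857×-0.83485×-0.39677 + 0.55048×0.91792×0.75516 = 0.757123 + 0.381580 = 1.138703.
Q̄ = (S₀/π) × [bracket] = (1361/π) × 1.138703 = 493.31 W/m².
Ratio Q̄_A / Q̄_B = 435.53 / 493.31 = 0.8829.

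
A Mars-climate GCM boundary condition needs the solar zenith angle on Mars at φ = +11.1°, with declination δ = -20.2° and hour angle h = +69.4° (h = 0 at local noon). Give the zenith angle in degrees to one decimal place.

θ_z = 75.1°

cos θ_z = sin φ sin δ + cos φ cos δ cos h = -0.066477 + 0.324024 = 0.257547.
θ_z = arccos(0.257547) = 75.1°.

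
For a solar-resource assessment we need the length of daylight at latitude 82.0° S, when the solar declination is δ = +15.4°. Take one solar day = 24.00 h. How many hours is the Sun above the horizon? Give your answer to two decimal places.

cos H₀ = −tan φ · tan δ = 1.9599 ≥ 1, so the Sun never rises (polar night) and H₀ = 0.
Daylight = 2H₀/(2π) × 24.00 h = (0.0000/π) × 24.00 = 0.00 h.

0.00 h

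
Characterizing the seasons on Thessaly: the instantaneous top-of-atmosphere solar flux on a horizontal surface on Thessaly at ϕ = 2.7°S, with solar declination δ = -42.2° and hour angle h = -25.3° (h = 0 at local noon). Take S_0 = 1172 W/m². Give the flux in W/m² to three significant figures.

cos θ_z = sin ϕ sin δ + cos ϕ cos δ cos h = 0.031642 + 0.669005 = 0.700647.
Flux = S_0 · cos θ_z = 1172 × 0.700647 = 821.2 W/m².

821 W/m²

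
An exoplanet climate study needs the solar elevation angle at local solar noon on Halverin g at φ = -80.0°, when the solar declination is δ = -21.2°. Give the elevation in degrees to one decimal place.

31.2°

At local noon the hour angle is zero, so the zenith angle equals |φ − δ| = |-80.0° − (-21.200°)| = 58.800°.
Elevation = 90° − 58.800° = 31.2°.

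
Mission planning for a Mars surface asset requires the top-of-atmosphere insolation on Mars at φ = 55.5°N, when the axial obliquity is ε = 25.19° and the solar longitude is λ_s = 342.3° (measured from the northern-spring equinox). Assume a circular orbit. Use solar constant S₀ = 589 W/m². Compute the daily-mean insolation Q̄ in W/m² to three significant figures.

Solar declination: sin δ = sin ε · sin λ_s = sin 25.19° × sin 342.3° = -0.12940, so δ = -7.435°.
cos H₀ = −tan(+55.5°) tan(-7.435°) = 0.1899, H₀ = 1.3798 rad.
Bracket: H₀ sin φ sin δ + cos φ cos δ sin H₀ = 1.3798×0.82413×-0.12940 + 0.56641×0.99159×0.98181 = -0.147145 + 0.551430 = 0.404285.
Q̄ = (S₀/π) × [bracket] = (589/π) × 0.404285 = 75.80 W/m².

Q̄ ≈ 75.8 W/m²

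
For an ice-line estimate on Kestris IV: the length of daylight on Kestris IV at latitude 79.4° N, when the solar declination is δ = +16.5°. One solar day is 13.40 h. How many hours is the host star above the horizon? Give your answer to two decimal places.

13.40 h

Sunrise equation: cos H₀ = −tan φ · tan δ = -1.5828 ≤ −1, so the host star never sets (polar day) and H₀ = π.
Daylight = 2H₀/(2π) × 13.40 h = (3.1416/π) × 13.40 = 13.40 h.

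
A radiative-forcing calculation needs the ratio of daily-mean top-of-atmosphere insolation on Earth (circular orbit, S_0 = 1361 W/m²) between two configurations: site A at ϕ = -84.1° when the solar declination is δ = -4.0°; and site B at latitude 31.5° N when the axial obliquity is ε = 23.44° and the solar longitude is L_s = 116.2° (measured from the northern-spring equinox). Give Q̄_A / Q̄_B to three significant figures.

Q̄_A / Q̄_B ≈ 0.212

— Configuration A (ϕ=-84.1°):
cos h₀ = −tan(-84.1°) tan(-4.000°) = -0.6767, h₀ = 2.3140 rad.
Bracket: h₀ sin ϕ sin δ + cos ϕ cos δ sin h₀ = 2.3140×-0.99470×-0.06976 + 0.10279×0.99756×0.73629 = 0.160569 + 0.075499 = 0.236068.
Q̄ = (S_0/π) × [bracket] = (1361/π) × 0.236068 = 102.27 W/m².
— Configuration B (ϕ=+31.5°):
Solar declination: sin δ = sin ε · sin L_s = sin 23.44° × sin 116.2° = 0.35692, so δ = +20.911°.
cos h₀ = −tan(+31.5°) tan(+20.911°) = -0.2341, h₀ = 1.8071 rad.
Bracket: h₀ sin ϕ sin δ + cos ϕ cos δ sin h₀ = 1.8071×0.52250×0.35692 + 0.85264×0.93414×0.97220 = 0.337007 + 0.774343 = 1.111350.
Q̄ = (S_0/π) × [bracket] = (1361/π) × 1.111350 = 481.46 W/m².
Ratio Q̄_A / Q̄_B = 102.27 / 481.46 = 0.2124.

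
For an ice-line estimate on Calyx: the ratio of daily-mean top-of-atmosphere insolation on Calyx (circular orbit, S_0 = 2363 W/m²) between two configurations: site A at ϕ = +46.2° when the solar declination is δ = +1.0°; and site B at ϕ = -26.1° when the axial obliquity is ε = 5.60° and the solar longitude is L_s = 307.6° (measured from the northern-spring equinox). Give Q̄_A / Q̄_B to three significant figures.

Q̄_A / Q̄_B ≈ 0.750

— Configuration A (ϕ=+46.2°):
cos h₀ = −tan(+46.2°) tan(+1.000°) = -0.0182, h₀ = 1.5890 rad.
Bracket: h₀ sin ϕ sin δ + cos ϕ cos δ sin h₀ = 1.5890×0.72176×0.01745 + 0.69214×0.99985×0.99983 = 0.020013 + 0.691919 = 0.711932.
Q̄ = (S_0/π) × [bracket] = (2363/π) × 0.711932 = 535.49 W/m².
— Configuration B (ϕ=-26.1°):
Solar declination: sin δ = sin ε · sin L_s = sin 5.60° × sin 307.6° = -0.07731, so δ = -4.434°.
cos h₀ = −tan(-26.1°) tan(-4.434°) = -0.0380, h₀ = 1.6088 rad.
Bracket: h₀ sin ϕ sin δ + cos ϕ cos δ sin h₀ = 1.6088×-0.43994×-0.07731 + 0.89803×0.99701×0.99928 = 0.054718 + 0.894700 = 0.949418.
Q̄ = (S_0/π) × [bracket] = (2363/π) × 0.949418 = 714.12 W/m².
Ratio Q̄_A / Q̄_B = 535.49 / 714.12 = 0.7499.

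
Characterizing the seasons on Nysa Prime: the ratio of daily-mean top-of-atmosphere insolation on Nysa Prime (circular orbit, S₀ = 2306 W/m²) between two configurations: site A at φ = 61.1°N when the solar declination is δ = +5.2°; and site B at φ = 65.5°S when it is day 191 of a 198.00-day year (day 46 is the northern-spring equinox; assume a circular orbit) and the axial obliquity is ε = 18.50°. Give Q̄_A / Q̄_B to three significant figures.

— Configuration A (φ=+61.1°):
cos H₀ = −tan(+61.1°) tan(+5.200°) = -0.1649, H₀ = 1.7364 rad.
Bracket: H₀ sin φ sin δ + cos φ cos δ sin H₀ = 1.7364×0.87546×0.09063 + 0.48328×0.99588×0.98632 = 0.137771 + 0.474705 = 0.612476.
Q̄ = (S₀/π) × [bracket] = (2306/π) × 0.612476 = 449.57 W/m².
— Configuration B (φ=-65.5°):
Solar longitude: λ_s = 360° × (191 − 46)/198.00 = 263.636°.
sin δ = sin 18.50° × sin 263.636° = -0.31535, so δ = -18.382°.
cos H₀ = −tan(-65.5°) tan(-18.382°) = -0.7292, H₀ = 2.3879 rad.
Bracket: H₀ sin φ sin δ + cos φ cos δ sin H₀ = 2.3879×-0.90996×-0.31535 + 0.41469×0.94898×0.68432 = 0.685222 + 0.269302 = 0.954524.
Q̄ = (S₀/π) × [bracket] = (2306/π) × 0.954524 = 700.64 W/m².
Ratio Q̄_A / Q̄_B = 449.57 / 700.64 = 0.6417.

Q̄_A / Q̄_B ≈ 0.642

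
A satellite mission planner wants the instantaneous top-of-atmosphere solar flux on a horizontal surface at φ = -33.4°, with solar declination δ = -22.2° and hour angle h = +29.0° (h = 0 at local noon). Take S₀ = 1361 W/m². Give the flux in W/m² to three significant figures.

1.20e+03 W/m²

cos θ_z = sin φ sin δ + cos φ cos δ cos h = 0.207994 + 0.676047 = 0.884041.
Flux = S₀ · cos θ_z = 1361 × 0.884041 = 1203 W/m².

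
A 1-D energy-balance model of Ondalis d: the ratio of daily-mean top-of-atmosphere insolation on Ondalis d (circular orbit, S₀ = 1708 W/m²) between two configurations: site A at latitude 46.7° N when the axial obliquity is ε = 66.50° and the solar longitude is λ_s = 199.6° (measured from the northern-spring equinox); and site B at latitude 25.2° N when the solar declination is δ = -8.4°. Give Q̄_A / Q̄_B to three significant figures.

— Configuration A (φ=+46.7°):
Solar declination: sin δ = sin ε · sin λ_s = sin 66.50° × sin 199.6° = -0.30763, so δ = -17.916°.
cos H₀ = −tan(+46.7°) tan(-17.916°) = 0.3431, H₀ = 1.2206 rad.
Bracket: H₀ sin φ sin δ + cos φ cos δ sin H₀ = 1.2206×0.72777×-0.30763 + 0.68582×0.95151×0.93930 = -0.273273 + 0.612954 = 0.339681.
Q̄ = (S₀/π) × [bracket] = (1708/π) × 0.339681 = 184.68 W/m².
— Configuration B (φ=+25.2°):
cos H₀ = −tan(+25.2°) tan(-8.400°) = 0.0695, H₀ = 1.5013 rad.
Bracket: H₀ sin φ sin δ + cos φ cos δ sin H₀ = 1.5013×0.42578×-0.14608 + 0.90483×0.98927×0.99758 = -0.093378 + 0.892955 = 0.799577.
Q̄ = (S₀/π) × [bracket] = (1708/π) × 0.799577 = 434.71 W/m².
Ratio Q̄_A / Q̄_B = 184.68 / 434.71 = 0.4248.

Q̄_A / Q̄_B ≈ 0.425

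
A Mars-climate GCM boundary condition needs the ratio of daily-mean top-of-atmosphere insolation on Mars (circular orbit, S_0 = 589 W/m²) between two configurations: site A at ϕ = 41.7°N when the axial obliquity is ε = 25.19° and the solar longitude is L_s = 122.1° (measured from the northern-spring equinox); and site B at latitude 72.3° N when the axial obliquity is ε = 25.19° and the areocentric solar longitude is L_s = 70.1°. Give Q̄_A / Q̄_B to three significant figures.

— Configuration A (ϕ=+41.7°):
Solar declination: sin δ = sin ε · sin L_s = sin 25.19° × sin 122.1° = 0.36055, so δ = +21.134°.
cos h₀ = −tan(+41.7°) tan(+21.134°) = -0.3444, h₀ = 1.9224 rad.
Bracket: h₀ sin ϕ sin δ + cos ϕ cos δ sin h₀ = 1.9224×0.66523×0.36055 + 0.74664×0.93274×0.93882 = 0.461085 + 0.653814 = 1.114899.
Q̄ = (S_0/π) × [bracket] = (589/π) × 1.114899 = 209.03 W/m².
— Configuration B (ϕ=+72.3°):
sin δ = sin 25.19° × sin 70.1° = 0.40021, so δ = +23.591°.
cos h₀ = −tan(+72.3°) tan(+23.591°) = -1.3684 ≤ −1 ⇒ polar day, h₀ = π.
Bracket: h₀ sin ϕ sin δ + cos ϕ cos δ sin h₀ = 3.1416×0.95266×0.40021 + 0.30403×0.91642×0.00000 = 1.197779 + 0.000000 = 1.197779.
Q̄ = (S_0/π) × [bracket] = (589/π) × 1.197779 = 224.57 W/m².
Ratio Q̄_A / Q̄_B = 209.03 / 224.57 = 0.9308.

Q̄_A / Q̄_B ≈ 0.931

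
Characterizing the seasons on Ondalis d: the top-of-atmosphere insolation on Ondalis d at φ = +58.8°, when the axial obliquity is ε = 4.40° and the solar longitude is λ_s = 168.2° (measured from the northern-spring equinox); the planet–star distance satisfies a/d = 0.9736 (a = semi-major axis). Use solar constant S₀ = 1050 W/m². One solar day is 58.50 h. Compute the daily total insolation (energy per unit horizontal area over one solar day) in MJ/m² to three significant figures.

Solar declination: sin δ = sin ε · sin λ_s = sin 4.40° × sin 168.2° = 0.01569, so δ = +0.899°.
cos H₀ = −tan(+58.8°) tan(+0.899°) = -0.0259, H₀ = 1.5967 rad.
Bracket: H₀ sin φ sin δ + cos φ cos δ sin H₀ = 1.5967×0.85536×0.01569 + 0.51803×0.99988×0.99966 = 0.021429 + 0.517792 = 0.539221.
Inverse-square distance factor (a/d)² = 0.9736² = 0.947897.
Q̄ = (S₀/π) × 0.947897 × [bracket] = (1050/π) × 0.947897 × 0.539221 = 170.83 W/m².
Daily total = Q̄ × 58.50 h × 3600 s/h = 170.83 × 58.50 × 3600 / 10⁶ = 35.98 MJ/m².

36.0 MJ/m²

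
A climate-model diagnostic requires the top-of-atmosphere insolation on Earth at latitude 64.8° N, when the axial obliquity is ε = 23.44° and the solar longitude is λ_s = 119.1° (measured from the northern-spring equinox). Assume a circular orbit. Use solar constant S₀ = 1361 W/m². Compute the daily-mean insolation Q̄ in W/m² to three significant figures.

Q̄ ≈ 444 W/m²

Solar declination: sin δ = sin ε · sin λ_s = sin 23.44° × sin 119.1° = 0.34758, so δ = +20.339°.
cos H₀ = −tan(+64.8°) tan(+20.339°) = -0.7878, H₀ = 2.4779 rad.
Bracket: H₀ sin φ sin δ + cos φ cos δ sin H₀ = 2.4779×0.90483×0.34758 + 0.42578×0.93765×0.61599 = 0.779302 + 0.245923 = 1.025225.
Q̄ = (S₀/π) × [bracket] = (1361/π) × 1.025225 = 444.1 W/m².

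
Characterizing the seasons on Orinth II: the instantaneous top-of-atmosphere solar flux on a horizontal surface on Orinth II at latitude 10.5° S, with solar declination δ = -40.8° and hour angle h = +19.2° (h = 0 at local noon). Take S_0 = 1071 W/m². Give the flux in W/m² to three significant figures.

880 W/m²

cos θ_z = sin ϕ sin δ + cos ϕ cos δ cos h = 0.119076 + 0.702917 = 0.821993.
Flux = S_0 · cos θ_z = 1071 × 0.821993 = 880.4 W/m².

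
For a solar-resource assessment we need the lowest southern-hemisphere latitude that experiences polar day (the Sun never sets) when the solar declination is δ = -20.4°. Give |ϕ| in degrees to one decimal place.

|ϕ| = 69.6°

Polar day requires cos h₀ = −tan ϕ tan δ ≤ −1, i.e. tan ϕ tan δ ≥ 1.
The boundary is |tan ϕ| · |tan δ| = 1, so |ϕ| = 90° − |δ| = 90° − 20.4° = 69.6° in the southern hemisphere.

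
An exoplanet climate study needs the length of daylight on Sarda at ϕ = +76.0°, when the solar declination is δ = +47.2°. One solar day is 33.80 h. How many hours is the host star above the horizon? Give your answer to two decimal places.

33.80 h

Sunrise equation: cos h₀ = −tan ϕ · tan δ = -4.3312 ≤ −1, so the host star never sets (polar day) and h₀ = π.
Daylight = 2h₀/(2π) × 33.80 h = (3.1416/π) × 33.80 = 33.80 h.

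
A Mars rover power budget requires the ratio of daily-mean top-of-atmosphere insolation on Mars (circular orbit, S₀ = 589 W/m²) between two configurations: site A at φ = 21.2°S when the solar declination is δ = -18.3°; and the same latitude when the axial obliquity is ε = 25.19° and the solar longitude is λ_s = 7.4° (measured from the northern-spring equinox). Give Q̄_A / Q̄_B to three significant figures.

— Configuration A (φ=-21.2°):
cos H₀ = −tan(-21.2°) tan(-18.300°) = -0.1283, H₀ = 1.6994 rad.
Bracket: H₀ sin φ sin δ + cos φ cos δ sin H₀ = 1.6994×-0.36162×-0.31399 + 0.93232×0.94943×0.99174 = 0.192958 + 0.877861 = 1.070819.
Q̄ = (S₀/π) × [bracket] = (589/π) × 1.070819 = 200.76 W/m².
— Configuration B (φ=-21.2°):
Solar declination: sin δ = sin ε · sin λ_s = sin 25.19° × sin 7.4° = 0.05482, so δ = +3.142°.
cos H₀ = −tan(-21.2°) tan(+3.142°) = 0.0213, H₀ = 1.5495 rad.
Bracket: H₀ sin φ sin δ + cos φ cos δ sin H₀ = 1.5495×-0.36162×0.05482 + 0.93232×0.99850×0.99977 = -0.030717 + 0.930707 = 0.899990.
Q̄ = (S₀/π) × [bracket] = (589/π) × 0.899990 = 168.73 W/m².
Ratio Q̄_A / Q̄_B = 200.76 / 168.73 = 1.190.

Q̄_A / Q̄_B ≈ 1.19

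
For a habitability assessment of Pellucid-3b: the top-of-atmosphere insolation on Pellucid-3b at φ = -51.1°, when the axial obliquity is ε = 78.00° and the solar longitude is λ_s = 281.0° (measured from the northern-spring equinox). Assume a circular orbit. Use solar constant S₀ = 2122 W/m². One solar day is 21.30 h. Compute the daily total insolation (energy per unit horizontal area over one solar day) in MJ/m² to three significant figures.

122 MJ/m²

Solar declination: sin δ = sin ε · sin λ_s = sin 78.00° × sin 281.0° = -0.96018, so δ = -73.776°.
cos H₀ = −tan(-51.1°) tan(-73.776°) = -4.2591 ≤ −1 ⇒ polar day, H₀ = π.
Bracket: H₀ sin φ sin δ + cos φ cos δ sin H₀ = 3.1416×-0.77824×-0.96018 + 0.62796×0.27939×0.00000 = 2.347562 + 0.000000 = 2.347562.
Q̄ = (S₀/π) × [bracket] = (2122/π) × 2.347562 = 1585.7 W/m².
Daily total = Q̄ × 21.30 h × 3600 s/h = 1585.7 × 21.30 × 3600 / 10⁶ = 121.6 MJ/m².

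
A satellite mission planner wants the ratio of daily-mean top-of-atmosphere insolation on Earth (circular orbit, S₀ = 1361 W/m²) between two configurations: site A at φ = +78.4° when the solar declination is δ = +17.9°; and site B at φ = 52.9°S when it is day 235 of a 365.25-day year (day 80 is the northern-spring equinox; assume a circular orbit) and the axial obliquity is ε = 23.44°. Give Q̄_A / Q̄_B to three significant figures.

— Configuration A (φ=+78.4°):
cos H₀ = −tan(+78.4°) tan(+17.900°) = -1.5735 ≤ −1 ⇒ polar day, H₀ = π.
Bracket: H₀ sin φ sin δ + cos φ cos δ sin H₀ = 3.1416×0.97958×0.30736 + 0.20108×0.95159×0.00000 = 0.945885 + 0.000000 = 0.945885.
Q̄ = (S₀/π) × [bracket] = (1361/π) × 0.945885 = 409.78 W/m².
— Configuration B (φ=-52.9°):
Solar longitude: λ_s = 360° × (235 − 80)/365.25 = 152.772°.
sin δ = sin 23.44° × sin 152.772° = 0.18200, so δ = +10.486°.
cos H₀ = −tan(-52.9°) tan(+10.486°) = 0.2447, H₀ = 1.3235 rad.
Bracket: H₀ sin φ sin δ + cos φ cos δ sin H₀ = 1.3235×-0.79758×0.18200 + 0.60321×0.98330×0.96959 = -0.192119 + 0.575099 = 0.382980.
Q̄ = (S₀/π) × [bracket] = (1361/π) × 0.382980 = 165.91 W/m².
Ratio Q̄_A / Q̄_B = 409.78 / 165.91 = 2.470.

Q̄_A / Q̄_B ≈ 2.47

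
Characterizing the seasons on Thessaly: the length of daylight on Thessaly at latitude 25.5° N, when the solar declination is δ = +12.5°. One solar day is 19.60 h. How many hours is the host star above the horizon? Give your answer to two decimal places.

10.46 h

cos H₀ = −tan φ · tan δ = −tan(+25.5°) × tan(+12.500°) = -0.1057, so H₀ = 1.6767 rad = 96.07°.
Daylight = 2H₀/(2π) × 19.60 h = (1.6767/π) × 19.60 = 10.46 h.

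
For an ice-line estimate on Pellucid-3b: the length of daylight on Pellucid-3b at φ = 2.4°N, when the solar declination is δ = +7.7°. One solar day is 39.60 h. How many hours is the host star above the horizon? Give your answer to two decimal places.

19.87 h

cos H₀ = −tan φ · tan δ = −tan(+2.4°) × tan(+7.700°) = -0.0057, so H₀ = 1.5765 rad = 90.32°.
Daylight = 2H₀/(2π) × 39.60 h = (1.5765/π) × 39.60 = 19.87 h.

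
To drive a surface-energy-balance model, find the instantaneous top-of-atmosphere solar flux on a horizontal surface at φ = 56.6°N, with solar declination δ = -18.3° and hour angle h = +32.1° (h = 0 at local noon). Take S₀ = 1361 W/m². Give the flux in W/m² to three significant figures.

246 W/m²

cos θ_z = sin φ sin δ + cos φ cos δ cos h = -0.262136 + 0.442740 = 0.180604.
Flux = S₀ · cos θ_z = 1361 × 0.180604 = 245.8 W/m².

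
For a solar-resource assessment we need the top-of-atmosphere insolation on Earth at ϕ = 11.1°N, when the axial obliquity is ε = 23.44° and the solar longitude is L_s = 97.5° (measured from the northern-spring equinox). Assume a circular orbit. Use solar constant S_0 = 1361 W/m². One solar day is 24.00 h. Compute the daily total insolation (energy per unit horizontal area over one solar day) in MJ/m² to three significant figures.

38.3 MJ/m²

Solar declination: sin δ = sin ε · sin L_s = sin 23.44° × sin 97.5° = 0.39439, so δ = +23.228°.
cos h₀ = −tan(+11.1°) tan(+23.228°) = -0.0842, h₀ = 1.6551 rad.
Bracket: h₀ sin ϕ sin δ + cos ϕ cos δ sin h₀ = 1.6551×0.19252×0.39439 + 0.98129×0.91895×0.99645 = 0.125668 + 0.898555 = 1.024223.
Q̄ = (S_0/π) × [bracket] = (1361/π) × 1.024223 = 443.71 W/m².
Daily total = Q̄ × 24.00 h × 3600 s/h = 443.71 × 24.00 × 3600 / 10⁶ = 38.34 MJ/m².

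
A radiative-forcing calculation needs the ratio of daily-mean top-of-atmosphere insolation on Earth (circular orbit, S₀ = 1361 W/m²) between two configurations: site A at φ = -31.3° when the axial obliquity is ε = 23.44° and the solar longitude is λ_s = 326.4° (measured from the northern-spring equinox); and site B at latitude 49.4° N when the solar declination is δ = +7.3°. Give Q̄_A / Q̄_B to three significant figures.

— Configuration A (φ=-31.3°):
Solar declination: sin δ = sin ε · sin λ_s = sin 23.44° × sin 326.4° = -0.22013, so δ = -12.717°.
cos H₀ = −tan(-31.3°) tan(-12.717°) = -0.1372, H₀ = 1.7084 rad.
Bracket: H₀ sin φ sin δ + cos φ cos δ sin H₀ = 1.7084×-0.51952×-0.22013 + 0.85446×0.97547×0.99054 = 0.195376 + 0.825615 = 1.020991.
Q̄ = (S₀/π) × [bracket] = (1361/π) × 1.020991 = 442.31 W/m².
— Configuration B (φ=+49.4°):
cos H₀ = −tan(+49.4°) tan(+7.300°) = -0.1495, H₀ = 1.7208 rad.
Bracket: H₀ sin φ sin δ + cos φ cos δ sin H₀ = 1.7208×0.75927×0.12706 + 0.65077×0.99189×0.98877 = 0.166010 + 0.638243 = 0.804253.
Q̄ = (S₀/π) × [bracket] = (1361/π) × 0.804253 = 348.42 W/m².
Ratio Q̄_A / Q̄_B = 442.31 / 348.42 = 1.269.

Q̄_A / Q̄_B ≈ 1.27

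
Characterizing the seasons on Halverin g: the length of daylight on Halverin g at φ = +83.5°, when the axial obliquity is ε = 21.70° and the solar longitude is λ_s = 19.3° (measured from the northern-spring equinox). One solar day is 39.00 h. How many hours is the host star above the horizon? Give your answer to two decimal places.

39.00 h

Solar declination: sin δ = sin ε · sin λ_s = sin 21.70° × sin 19.3° = 0.12221, so δ = +7.019°.
Sunrise equation: cos H₀ = −tan φ · tan δ = -1.0807 ≤ −1, so the host star never sets (polar day) and H₀ = π.
Daylight = 2H₀/(2π) × 39.00 h = (3.1416/π) × 39.00 = 39.00 h.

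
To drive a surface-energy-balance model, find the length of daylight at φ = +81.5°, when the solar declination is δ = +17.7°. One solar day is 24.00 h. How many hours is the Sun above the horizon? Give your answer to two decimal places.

Sunrise equation: cos H₀ = −tan φ · tan δ = -2.1354 ≤ −1, so the Sun never sets (polar day) and H₀ = π.
Daylight = 2H₀/(2π) × 24.00 h = (3.1416/π) × 24.00 = 24.00 h.

24.00 h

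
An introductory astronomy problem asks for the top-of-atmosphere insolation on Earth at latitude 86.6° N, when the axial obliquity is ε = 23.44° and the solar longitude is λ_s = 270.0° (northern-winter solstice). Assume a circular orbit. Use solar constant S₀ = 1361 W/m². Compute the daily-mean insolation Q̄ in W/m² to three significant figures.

Solar declination: sin δ = sin ε · sin λ_s = sin 23.44° × sin 270.0° = -0.39779, so δ = -23.440°.
cos H₀ = −tan(+86.6°) tan(-23.440°) = 7.2978 ≥ 1 ⇒ polar night, H₀ = 0 and Q̄ = 0.

Q̄ ≈ 0.00 W/m²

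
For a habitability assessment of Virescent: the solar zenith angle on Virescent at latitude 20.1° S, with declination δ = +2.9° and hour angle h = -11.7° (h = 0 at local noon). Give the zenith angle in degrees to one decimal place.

cos θ_z = sin φ sin δ + cos φ cos δ cos h = -0.017387 + 0.918405 = 0.901018.
θ_z = arccos(0.901018) = 25.7°.

θ_z = 25.7°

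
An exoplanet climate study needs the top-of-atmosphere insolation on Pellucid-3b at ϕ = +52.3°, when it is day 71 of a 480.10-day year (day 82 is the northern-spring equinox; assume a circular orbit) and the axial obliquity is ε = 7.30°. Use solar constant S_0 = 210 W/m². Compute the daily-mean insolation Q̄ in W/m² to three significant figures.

Q̄ ≈ 39.4 W/m²

Solar longitude: L_s = 360° × (71 − 82)/480.10 = -8.248°, i.e. -8.248° + 360° = 351.752°.
sin δ = sin 7.30° × sin 351.752° = -0.01823, so δ = -1.045°.
cos h₀ = −tan(+52.3°) tan(-1.045°) = 0.0236, h₀ = 1.5472 rad.
Bracket: h₀ sin ϕ sin δ + cos ϕ cos δ sin h₀ = 1.5472×0.79122×-0.01823 + 0.61153×0.99983×0.99972 = -0.022317 + 0.611255 = 0.588938.
Q̄ = (S_0/π) × [bracket] = (210/π) × 0.588938 = 39.37 W/m².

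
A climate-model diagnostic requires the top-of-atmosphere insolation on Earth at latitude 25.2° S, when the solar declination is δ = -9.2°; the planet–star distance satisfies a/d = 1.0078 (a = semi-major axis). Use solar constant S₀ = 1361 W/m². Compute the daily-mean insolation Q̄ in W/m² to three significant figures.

Q̄ ≈ 441 W/m²

cos H₀ = −tan(-25.2°) tan(-9.200°) = -0.0762, H₀ = 1.6471 rad.
Bracket: H₀ sin φ sin δ + cos φ cos δ sin H₀ = 1.6471×-0.42578×-0.15988 + 0.90483×0.98714×0.99709 = 0.112124 + 0.890595 = 1.002719.
Inverse-square distance factor (a/d)² = 1.0078² = 1.015661.
Q̄ = (S₀/π) × 1.015661 × [bracket] = (1361/π) × 1.015661 × 1.002719 = 441.2 W/m².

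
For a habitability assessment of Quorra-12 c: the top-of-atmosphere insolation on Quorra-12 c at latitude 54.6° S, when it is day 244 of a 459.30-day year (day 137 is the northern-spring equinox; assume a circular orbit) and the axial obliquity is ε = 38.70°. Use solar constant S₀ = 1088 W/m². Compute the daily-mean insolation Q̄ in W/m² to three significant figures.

Solar longitude: λ_s = 360° × (244 − 137)/459.30 = 83.867°.
sin δ = sin 38.70° × sin 83.867° = 0.62166, so δ = +38.438°.
cos H₀ = −tan(-54.6°) tan(+38.438°) = 1.1168 ≥ 1 ⇒ polar night, H₀ = 0 and Q̄ = 0.

Q̄ ≈ 0.00 W/m²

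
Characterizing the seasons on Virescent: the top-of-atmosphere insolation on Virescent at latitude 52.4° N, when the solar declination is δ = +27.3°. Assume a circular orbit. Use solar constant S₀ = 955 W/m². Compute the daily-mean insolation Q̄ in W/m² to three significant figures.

Q̄ ≈ 377 W/m²

cos H₀ = −tan(+52.4°) tan(+27.300°) = -0.6702, H₀ = 2.3053 rad.
Bracket: H₀ sin φ sin δ + cos φ cos δ sin H₀ = 2.3053×0.79229×0.45865 + 0.61015×0.88862×0.74216 = 0.837709 + 0.402393 = 1.240102.
Q̄ = (S₀/π) × [bracket] = (955/π) × 1.240102 = 377.0 W/m².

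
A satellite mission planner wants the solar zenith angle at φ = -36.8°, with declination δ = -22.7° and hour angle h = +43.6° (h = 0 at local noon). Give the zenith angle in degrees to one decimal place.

cos θ_z = sin φ sin δ + cos φ cos δ cos h = 0.231167 + 0.534950 = 0.766117.
θ_z = arccos(0.766117) = 40.0°.

θ_z = 40.0°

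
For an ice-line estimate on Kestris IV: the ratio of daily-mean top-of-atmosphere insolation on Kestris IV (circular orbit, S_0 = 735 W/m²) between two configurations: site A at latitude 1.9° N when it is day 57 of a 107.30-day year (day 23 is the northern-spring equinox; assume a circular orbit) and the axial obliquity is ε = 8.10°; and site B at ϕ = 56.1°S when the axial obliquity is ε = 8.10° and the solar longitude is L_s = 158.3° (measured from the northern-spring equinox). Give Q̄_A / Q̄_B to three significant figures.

— Configuration A (ϕ=+1.9°):
Solar longitude: L_s = 360° × (57 − 23)/107.30 = 114.073°.
sin δ = sin 8.10° × sin 114.073° = 0.12865, so δ = +7.391°.
cos h₀ = −tan(+1.9°) tan(+7.391°) = -0.0043, h₀ = 1.5751 rad.
Bracket: h₀ sin ϕ sin δ + cos ϕ cos δ sin h₀ = 1.5751×0.03316×0.12865 + 0.99945×0.99169×0.99999 = 0.006719 + 0.991135 = 0.997854.
Q̄ = (S_0/π) × [bracket] = (735/π) × 0.997854 = 233.46 W/m².
— Configuration B (ϕ=-56.1°):
Solar declination: sin δ = sin ε · sin L_s = sin 8.10° × sin 158.3° = 0.05210, so δ = +2.986°.
cos h₀ = −tan(-56.1°) tan(+2.986°) = 0.0776, h₀ = 1.4931 rad.
Bracket: h₀ sin ϕ sin δ + cos ϕ cos δ sin h₀ = 1.4931×-0.83001×0.05210 + 0.55775×0.99864×0.99698 = -0.064567 + 0.555309 = 0.490742.
Q̄ = (S_0/π) × [bracket] = (735/π) × 0.490742 = 114.81 W/m².
Ratio Q̄_A / Q̄_B = 233.46 / 114.81 = 2.033.

Q̄_A / Q̄_B ≈ 2.03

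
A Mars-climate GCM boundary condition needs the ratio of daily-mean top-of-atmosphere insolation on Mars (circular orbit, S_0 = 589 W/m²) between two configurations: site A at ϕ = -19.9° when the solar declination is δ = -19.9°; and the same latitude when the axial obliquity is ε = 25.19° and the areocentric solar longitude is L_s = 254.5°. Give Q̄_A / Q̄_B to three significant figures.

Q̄_A / Q̄_B ≈ 0.987

— Configuration A (ϕ=-19.9°):
cos h₀ = −tan(-19.9°) tan(-19.900°) = -0.1310, h₀ = 1.7022 rad.
Bracket: h₀ sin ϕ sin δ + cos ϕ cos δ sin h₀ = 1.7022×-0.34038×-0.34038 + 0.94029×0.94029×0.99138 = 0.197214 + 0.876524 = 1.073738.
Q̄ = (S_0/π) × [bracket] = (589/π) × 1.073738 = 201.31 W/m².
— Configuration B (ϕ=-19.9°):
sin δ = sin 25.19° × sin 254.5° = -0.41014, so δ = -24.214°.
cos h₀ = −tan(-19.9°) tan(-24.214°) = -0.1628, h₀ = 1.7343 rad.
Bracket: h₀ sin ϕ sin δ + cos ϕ cos δ sin h₀ = 1.7343×-0.34038×-0.41014 + 0.94029×0.91202×0.98666 = 0.242114 + 0.846123 = 1.088237.
Q̄ = (S_0/π) × [bracket] = (589/π) × 1.088237 = 204.03 W/m².
Ratio Q̄_A / Q̄_B = 201.31 / 204.03 = 0.9867.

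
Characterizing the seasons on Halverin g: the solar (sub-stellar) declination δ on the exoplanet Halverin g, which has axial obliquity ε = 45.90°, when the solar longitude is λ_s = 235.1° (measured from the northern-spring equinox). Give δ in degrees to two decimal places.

δ = -36.08°

sin δ = sin ε · sin λ_s = sin 45.90° × sin 235.1° = -0.588973.
δ = arcsin(-0.588973) = -36.08°.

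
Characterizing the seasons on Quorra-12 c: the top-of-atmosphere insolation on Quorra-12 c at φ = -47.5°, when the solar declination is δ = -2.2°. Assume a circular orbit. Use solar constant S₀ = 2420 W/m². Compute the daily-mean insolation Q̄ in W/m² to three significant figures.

Q̄ ≈ 555 W/m²

cos H₀ = −tan(-47.5°) tan(-2.200°) = -0.0419, H₀ = 1.6127 rad.
Bracket: H₀ sin φ sin δ + cos φ cos δ sin H₀ = 1.6127×-0.73728×-0.03839 + 0.67559×0.99926×0.99912 = 0.045646 + 0.674496 = 0.720142.
Q̄ = (S₀/π) × [bracket] = (2420/π) × 0.720142 = 554.7 W/m².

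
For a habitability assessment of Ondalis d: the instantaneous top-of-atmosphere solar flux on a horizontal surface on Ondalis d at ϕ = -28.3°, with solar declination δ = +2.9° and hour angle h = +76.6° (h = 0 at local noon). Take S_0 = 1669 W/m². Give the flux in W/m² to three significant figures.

cos θ_z = sin ϕ sin δ + cos ϕ cos δ cos h = -0.023986 + 0.203787 = 0.179801.
Flux = S_0 · cos θ_z = 1669 × 0.179801 = 300.1 W/m².

300 W/m²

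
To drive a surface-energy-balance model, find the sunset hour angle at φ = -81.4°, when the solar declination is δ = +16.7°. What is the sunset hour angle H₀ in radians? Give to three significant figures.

H₀ = 0.00 rad

cos H₀ = −tan φ · tan δ = 1.9838 ≥ 1, so the Sun never rises (polar night) and H₀ = 0.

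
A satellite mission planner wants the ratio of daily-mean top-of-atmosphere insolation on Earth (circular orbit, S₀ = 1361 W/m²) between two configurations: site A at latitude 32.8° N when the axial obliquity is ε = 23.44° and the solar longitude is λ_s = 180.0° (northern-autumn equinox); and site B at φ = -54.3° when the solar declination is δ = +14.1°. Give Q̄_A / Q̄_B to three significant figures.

Q̄_A / Q̄_B ≈ 2.90

— Configuration A (φ=+32.8°):
Solar declination: sin δ = sin ε · sin λ_s = sin 23.44° × sin 180.0° = 0.00000, so δ = +0.000°.
cos H₀ = −tan(+32.8°) tan(+0.000°) = -0.0000, H₀ = 1.5708 rad.
Bracket: H₀ sin φ sin δ + cos φ cos δ sin H₀ = 1.5708×0.54171×0.00000 + 0.84057×1.00000×1.00000 = 0.000000 + 0.840570 = 0.840570.
Q̄ = (S₀/π) × [bracket] = (1361/π) × 0.840570 = 364.15 W/m².
— Configuration B (φ=-54.3°):
cos H₀ = −tan(-54.3°) tan(+14.100°) = 0.3496, H₀ = 1.2137 rad.
Bracket: H₀ sin φ sin δ + cos φ cos δ sin H₀ = 1.2137×-0.81208×0.24362 + 0.58354×0.96987×0.93691 = -0.240117 + 0.530252 = 0.290135.
Q̄ = (S₀/π) × [bracket] = (1361/π) × 0.290135 = 125.69 W/m².
Ratio Q̄_A / Q̄_B = 364.15 / 125.69 = 2.897.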